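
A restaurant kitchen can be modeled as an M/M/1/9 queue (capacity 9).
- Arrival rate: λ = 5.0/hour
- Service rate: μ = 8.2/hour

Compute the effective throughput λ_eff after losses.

ρ = λ/μ = 5.0/8.2 = 0.609756
P₀ = (1-ρ)/(1-ρ^(K+1)) = (1-0.609756)/(1-0.609756^10) = 0.3902/0.9929 = 0.3930
P_K = P₀×ρ^K = 0.39304 × 0.609756^9 = 0.39304 × 0.011652 = 0.004580
λ_eff = λ(1-P_K) = 5.0 × (1 - 0.004580) = 5.0 × 0.99542 = 4.9771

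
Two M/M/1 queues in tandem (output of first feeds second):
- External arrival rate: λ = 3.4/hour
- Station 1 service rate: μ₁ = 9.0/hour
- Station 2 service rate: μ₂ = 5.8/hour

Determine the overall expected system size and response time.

By Jackson's theorem, each station behaves as independent M/M/1.
Station 1: ρ₁ = 3.4/9.0 = 0.3778, L₁ = ρ₁/(1-ρ₁) = λ/(μ₁-λ) = 3.4/5.60 = 0.6071
Station 2: ρ₂ = 3.4/5.8 = 0.5862, L₂ = ρ₂/(1-ρ₂) = λ/(μ₂-λ) = 3.4/2.40 = 1.4167
Total: L = L₁ + L₂ = 0.6071 + 1.4167 = 2.0238
W = L/λ = 2.0238/3.4 = 0.5952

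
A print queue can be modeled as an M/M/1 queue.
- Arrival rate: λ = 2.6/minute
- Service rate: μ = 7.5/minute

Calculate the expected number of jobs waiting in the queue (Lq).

ρ = λ/μ = 2.6/7.5 = 0.3467
For M/M/1: Lq = λ²/(μ(μ-λ))
Lq = 6.76/(7.5 × 4.90)
Lq = 0.1839 jobs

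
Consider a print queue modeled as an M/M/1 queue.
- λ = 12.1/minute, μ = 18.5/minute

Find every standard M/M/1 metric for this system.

Step 1: ρ = λ/μ = 12.1/18.5 = 0.6541
Step 2: L = λ/(μ-λ) = 12.1/6.40 = 1.8906
Step 3: Lq = λ²/(μ(μ-λ)) = 146.41/(18.5×6.40) = 1.2366
Step 4: W = 1/(μ-λ) = 1/6.40 = 0.15625
Step 5: Wq = λ/(μ(μ-λ)) = 12.1/(18.5×6.40) = 0.1022
Step 6: P(0) = 1-ρ = 0.3459
Verify: L = λW = 12.1×0.15625 = 1.8906 ✔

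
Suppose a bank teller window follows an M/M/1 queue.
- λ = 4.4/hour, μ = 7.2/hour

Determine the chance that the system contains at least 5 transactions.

ρ = λ/μ = 4.4/7.2 = 0.61111
P(N ≥ n) = ρⁿ
P(N ≥ 5) = 0.61111^5
P(N ≥ 5) = 0.08523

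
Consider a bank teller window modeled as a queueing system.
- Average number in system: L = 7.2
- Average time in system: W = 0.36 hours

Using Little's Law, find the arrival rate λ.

Little's Law: L = λW, so λ = L/W
λ = 7.2/0.36 = 20.0000 transactions/hour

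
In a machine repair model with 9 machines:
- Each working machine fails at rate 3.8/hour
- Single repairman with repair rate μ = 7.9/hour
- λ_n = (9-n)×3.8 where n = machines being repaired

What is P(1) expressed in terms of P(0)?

P(1)/P(0) = ∏_{i=0}^{1-1} λ_i/μ_{i+1}
= (9-0)×3.8/7.9
= 4.3291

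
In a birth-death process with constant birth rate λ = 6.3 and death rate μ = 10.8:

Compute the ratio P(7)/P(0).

For constant rates: P(n)/P(0) = (λ/μ)^n
P(7)/P(0) = (6.3/10.8)^7 = 0.58333^7 = 0.02298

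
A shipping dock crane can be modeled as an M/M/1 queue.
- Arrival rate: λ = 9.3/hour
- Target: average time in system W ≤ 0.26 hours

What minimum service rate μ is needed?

For M/M/1: W = 1/(μ-λ)
Need W ≤ 0.26, so 1/(μ-λ) ≤ 0.26
μ - λ ≥ 1/0.26 = 3.8462
μ ≥ 9.3 + 3.8462 = 13.1462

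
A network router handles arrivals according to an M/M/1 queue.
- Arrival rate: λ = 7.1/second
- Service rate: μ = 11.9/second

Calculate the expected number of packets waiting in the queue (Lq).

ρ = λ/μ = 7.1/11.9 = 0.5966
For M/M/1: Lq = λ²/(μ(μ-λ))
Lq = 50.41/(11.9 × 4.80)
Lq = 0.8825 packets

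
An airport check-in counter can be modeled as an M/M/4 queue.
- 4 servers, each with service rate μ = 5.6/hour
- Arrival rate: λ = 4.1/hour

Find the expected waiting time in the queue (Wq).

Traffic intensity: ρ = λ/(cμ) = 4.1/(4×5.6) = 0.1830
Since ρ = 0.1830 < 1, system is stable.
Offered load a = λ/μ = cρ = 4.1/5.6 = 0.7321
P₀ = [ Σₙ₌₀^3 aⁿ/n! + a^4/(4!(1-ρ)) ]⁻¹
Σ = a^0/0! + a^1/1! + a^2/2! + a^3/3! = 1.0000 + 0.73214 + 0.26802 + 0.065409 = 2.0656
a^4/(4!(1-ρ)) = 0.2873/(24 × 0.8170) = 0.01465
P₀ = 1/(2.0656 + 0.01465) = 0.4807
Lq = P₀·a^4·ρ / (4!(1-ρ)²) = 0.4807 × 0.2873 × 0.1830 / (24 × 0.6674) = 0.001578
Wq = Lq/λ = 0.0015783/4.1 = 0.0003850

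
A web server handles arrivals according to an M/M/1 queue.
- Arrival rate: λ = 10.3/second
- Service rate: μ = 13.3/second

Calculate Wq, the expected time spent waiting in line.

First, compute utilization: ρ = λ/μ = 10.3/13.3 = 0.7744
For M/M/1: Wq = λ/(μ(μ-λ))
Wq = 10.3/(13.3 × (13.3-10.3))
Wq = 10.3/(13.3 × 3.00)
Wq = 0.2581 seconds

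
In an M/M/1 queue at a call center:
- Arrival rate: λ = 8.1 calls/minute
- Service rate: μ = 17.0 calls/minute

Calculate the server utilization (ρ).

Server utilization: ρ = λ/μ
ρ = 8.1/17.0 = 0.4765
The server is busy 47.65% of the time.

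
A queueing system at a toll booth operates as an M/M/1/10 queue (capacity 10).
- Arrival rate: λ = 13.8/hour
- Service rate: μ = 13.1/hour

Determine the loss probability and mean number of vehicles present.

ρ = λ/μ = 13.8/13.1 = 1.053435
P₀ = (1-ρ)/(1-ρ^(K+1)) = (1-1.053435)/(1-1.053435^11) = -0.053435/-0.77290 = 0.06914
P_K = P₀×ρ^K = 0.06914 × 1.053435^10 = 0.06914 × 1.6830 = 0.1164
Blocking probability P_10 = 0.1164 (11.64%)
L = ρ[1 - (K+1)ρ^K + Kρ^(K+1)] / [(1-ρ)(1-ρ^(K+1))]
L = 1.053435 × (1 - 11×1.6829741 + 10×1.7729038) / ((1 - 1.053435) × (1 - 1.7729038)) = 5.5177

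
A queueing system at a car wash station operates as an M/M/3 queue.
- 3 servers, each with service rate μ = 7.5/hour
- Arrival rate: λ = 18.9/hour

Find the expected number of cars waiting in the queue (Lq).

Traffic intensity: ρ = λ/(cμ) = 18.9/(3×7.5) = 0.8400
Since ρ = 0.8400 < 1, system is stable.
Offered load a = λ/μ = cρ = 18.9/7.5 = 2.5200
P₀ = [ Σₙ₌₀^2 aⁿ/n! + a^3/(3!(1-ρ)) ]⁻¹
Σ = a^0/0! + a^1/1! + a^2/2! = 1.0000 + 2.5200 + 3.1752 = 6.6952
a^3/(3!(1-ρ)) = 16.0030/(6 × 0.1600) = 16.6698
P₀ = 1/(6.6952 + 16.6698) = 0.04280
Lq = P₀·a^3·ρ / (3!(1-ρ)²) = 0.042799 × 16.0030 × 0.84000 / (6 × 0.025600) = 3.7456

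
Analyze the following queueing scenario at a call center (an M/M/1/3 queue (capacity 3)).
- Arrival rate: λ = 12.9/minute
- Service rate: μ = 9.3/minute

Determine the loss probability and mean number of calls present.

ρ = λ/μ = 12.9/9.3 = 1.3871
P₀ = (1-ρ)/(1-ρ^(K+1)) = (1-1.3871)/(1-1.3871^4) = -0.3871/-2.7020 = 0.1433
P_K = P₀×ρ^K = 0.1433 × 1.3871^3 = 0.1433 × 2.6688 = 0.3824
Blocking probability P_3 = 0.3824 (38.24%)
L = ρ[1 - (K+1)ρ^K + Kρ^(K+1)] / [(1-ρ)(1-ρ^(K+1))]
L = 1.3871 × (1 - 4×2.66884 + 3×3.70195) / ((1 - 1.3871) × (1 - 3.70195)) = 1.8971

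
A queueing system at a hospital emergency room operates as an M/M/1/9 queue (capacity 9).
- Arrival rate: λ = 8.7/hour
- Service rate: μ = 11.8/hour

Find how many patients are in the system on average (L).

ρ = λ/μ = 8.7/11.8 = 0.7373
P₀ = (1-ρ)/(1-ρ^(K+1)) = (1-0.7373)/(1-0.7373^10) = 0.2627/0.9525 = 0.2758
P_K = P₀×ρ^K = 0.2758 × 0.7373^9 = 0.2758 × 0.06439 = 0.01776
L = ρ[1 - (K+1)ρ^K + Kρ^(K+1)] / [(1-ρ)(1-ρ^(K+1))]
L = 0.7373 × (1 - 10×0.0643870 + 9×0.0474725) / ((1 - 0.7373) × (1 - 0.0474725)) = 2.3082 patients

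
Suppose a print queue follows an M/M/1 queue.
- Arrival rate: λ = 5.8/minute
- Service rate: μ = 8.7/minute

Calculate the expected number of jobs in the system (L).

ρ = λ/μ = 5.8/8.7 = 0.6667
For M/M/1: L = λ/(μ-λ)
L = 5.8/(8.7-5.8) = 5.8/2.90
L = 2.0000 jobs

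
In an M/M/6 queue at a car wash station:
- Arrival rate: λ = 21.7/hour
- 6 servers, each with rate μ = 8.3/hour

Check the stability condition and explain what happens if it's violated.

Stability requires ρ = λ/(cμ) < 1
ρ = 21.7/(6 × 8.3) = 21.7/49.80 = 0.4357
Since 0.4357 < 1, the system is STABLE.
The servers are busy 43.57% of the time.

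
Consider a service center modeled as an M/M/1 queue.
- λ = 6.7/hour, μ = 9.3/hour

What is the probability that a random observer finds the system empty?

ρ = λ/μ = 6.7/9.3 = 0.7204
P(0) = 1 - ρ = 1 - 0.7204 = 0.2796
The server is idle 27.96% of the time.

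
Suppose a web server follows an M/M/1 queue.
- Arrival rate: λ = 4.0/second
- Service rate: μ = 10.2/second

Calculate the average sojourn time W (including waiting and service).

First, compute utilization: ρ = λ/μ = 4.0/10.2 = 0.3922
For M/M/1: W = 1/(μ-λ)
W = 1/(10.2-4.0) = 1/6.20
W = 0.1613 seconds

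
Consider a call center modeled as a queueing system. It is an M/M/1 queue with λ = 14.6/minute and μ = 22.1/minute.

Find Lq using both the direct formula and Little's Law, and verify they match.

Method 1 (direct): Lq = λ²/(μ(μ-λ)) = 213.16/(22.1 × 7.50) = 1.2860

Method 2 (Little's Law):
W = 1/(μ-λ) = 1/7.50 = 0.13333
Wq = W - 1/μ = 0.13333 - 0.045249 = 0.08808
Lq = λWq = 14.6 × 0.08808 = 1.2860 ✔ (matches Method 1)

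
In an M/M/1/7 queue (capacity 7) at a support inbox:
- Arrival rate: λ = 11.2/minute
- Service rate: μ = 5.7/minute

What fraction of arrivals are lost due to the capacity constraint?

ρ = λ/μ = 11.2/5.7 = 1.9649
P₀ = (1-ρ)/(1-ρ^(K+1)) = (1-1.9649)/(1-1.9649^8) = -0.9649/-221.1895 = 0.004362
P_K = P₀×ρ^K = 0.004362 × 1.9649^7 = 0.004362 × 113.0793 = 0.4933
Blocking probability = 49.33%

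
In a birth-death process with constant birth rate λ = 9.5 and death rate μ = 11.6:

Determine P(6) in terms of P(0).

For constant rates: P(n)/P(0) = (λ/μ)^n
P(6)/P(0) = (9.5/11.6)^6 = 0.81897^6 = 0.3017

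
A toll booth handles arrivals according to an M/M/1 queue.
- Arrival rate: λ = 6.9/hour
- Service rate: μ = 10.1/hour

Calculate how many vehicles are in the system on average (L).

ρ = λ/μ = 6.9/10.1 = 0.6832
For M/M/1: L = λ/(μ-λ)
L = 6.9/(10.1-6.9) = 6.9/3.20
L = 2.1563 vehicles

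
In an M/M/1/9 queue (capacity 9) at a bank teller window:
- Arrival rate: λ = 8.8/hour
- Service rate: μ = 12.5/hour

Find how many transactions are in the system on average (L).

ρ = λ/μ = 8.8/12.5 = 0.7040
P₀ = (1-ρ)/(1-ρ^(K+1)) = (1-0.7040)/(1-0.7040^10) = 0.2960/0.9701 = 0.3051
P_K = P₀×ρ^K = 0.3051 × 0.7040^9 = 0.3051 × 0.04248 = 0.01296
L = ρ[1 - (K+1)ρ^K + Kρ^(K+1)] / [(1-ρ)(1-ρ^(K+1))]
L = 0.7040 × (1 - 10×0.042477 + 9×0.029904) / ((1 - 0.7040) × (1 - 0.029904)) = 2.0701 transactions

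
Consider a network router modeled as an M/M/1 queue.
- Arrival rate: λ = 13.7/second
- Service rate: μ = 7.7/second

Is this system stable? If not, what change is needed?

Stability requires ρ = λ/(cμ) < 1
ρ = 13.7/(1 × 7.7) = 13.7/7.70 = 1.7792
Since 1.7792 ≥ 1, the system is UNSTABLE.
Queue grows without bound. Need μ > λ = 13.7.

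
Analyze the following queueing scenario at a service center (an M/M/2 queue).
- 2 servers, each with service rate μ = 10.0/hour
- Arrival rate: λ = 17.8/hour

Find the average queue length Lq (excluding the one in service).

Traffic intensity: ρ = λ/(cμ) = 17.8/(2×10.0) = 0.8900
Since ρ = 0.8900 < 1, system is stable.
Offered load a = λ/μ = cρ = 17.8/10.0 = 1.7800
P₀ = [ Σₙ₌₀^1 aⁿ/n! + a^2/(2!(1-ρ)) ]⁻¹
Σ = a^0/0! + a^1/1! = 1.0000 + 1.7800 = 2.7800
a^2/(2!(1-ρ)) = 3.1684/(2 × 0.1100) = 14.4018
P₀ = 1/(2.7800 + 14.4018) = 0.05820
Lq = P₀·a^2·ρ / (2!(1-ρ)²) = 0.058201 × 3.1684 × 0.89000 / (2 × 0.012100) = 6.7818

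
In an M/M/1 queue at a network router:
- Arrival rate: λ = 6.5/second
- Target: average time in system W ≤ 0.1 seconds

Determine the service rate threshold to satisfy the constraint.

For M/M/1: W = 1/(μ-λ)
Need W ≤ 0.1, so 1/(μ-λ) ≤ 0.1
μ - λ ≥ 1/0.1 = 10.0000
μ ≥ 6.5 + 10.0000 = 16.5000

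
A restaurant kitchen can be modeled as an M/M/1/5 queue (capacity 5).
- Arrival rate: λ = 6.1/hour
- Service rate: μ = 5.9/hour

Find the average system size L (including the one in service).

ρ = λ/μ = 6.1/5.9 = 1.0339
P₀ = (1-ρ)/(1-ρ^(K+1)) = (1-1.0339)/(1-1.0339^6) = -0.03390/-0.2214 = 0.1531
P_K = P₀×ρ^K = 0.1531 × 1.0339^5 = 0.1531 × 1.1814 = 0.1809
L = ρ[1 - (K+1)ρ^K + Kρ^(K+1)] / [(1-ρ)(1-ρ^(K+1))]
L = 1.0339 × (1 - 6×1.181388 + 5×1.221437) / ((1 - 1.0339) × (1 - 1.221437)) = 2.5972 orders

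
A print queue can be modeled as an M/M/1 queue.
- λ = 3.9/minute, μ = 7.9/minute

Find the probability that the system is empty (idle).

ρ = λ/μ = 3.9/7.9 = 0.4937
P(0) = 1 - ρ = 1 - 0.4937 = 0.5063
The server is idle 50.63% of the time.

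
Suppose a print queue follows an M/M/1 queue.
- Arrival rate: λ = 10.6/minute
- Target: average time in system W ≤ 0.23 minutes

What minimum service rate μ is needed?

For M/M/1: W = 1/(μ-λ)
Need W ≤ 0.23, so 1/(μ-λ) ≤ 0.23
μ - λ ≥ 1/0.23 = 4.3478
μ ≥ 10.6 + 4.3478 = 14.9478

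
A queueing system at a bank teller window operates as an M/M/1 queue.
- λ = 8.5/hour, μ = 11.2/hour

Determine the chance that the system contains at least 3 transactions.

ρ = λ/μ = 8.5/11.2 = 0.7589
P(N ≥ n) = ρⁿ
P(N ≥ 3) = 0.7589^3
P(N ≥ 3) = 0.4371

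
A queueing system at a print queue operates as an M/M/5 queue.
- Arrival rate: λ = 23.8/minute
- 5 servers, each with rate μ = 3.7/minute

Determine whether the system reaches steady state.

Stability requires ρ = λ/(cμ) < 1
ρ = 23.8/(5 × 3.7) = 23.8/18.50 = 1.2865
Since 1.2865 ≥ 1, the system is UNSTABLE.
Need c > λ/μ = 23.8/3.7 = 6.43.
Minimum servers needed: c = 7.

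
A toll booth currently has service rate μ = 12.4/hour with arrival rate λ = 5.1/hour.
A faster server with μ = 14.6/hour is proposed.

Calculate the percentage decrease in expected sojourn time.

System 1: ρ₁ = 5.1/12.4 = 0.4113, W₁ = 1/(12.4-5.1) = 0.13699
System 2: ρ₂ = 5.1/14.6 = 0.3493, W₂ = 1/(14.6-5.1) = 0.10526
Improvement: (W₁-W₂)/W₁ = (0.13699-0.10526)/0.13699 = 23.16%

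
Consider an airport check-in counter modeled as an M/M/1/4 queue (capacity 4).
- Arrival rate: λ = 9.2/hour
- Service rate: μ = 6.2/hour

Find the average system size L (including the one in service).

ρ = λ/μ = 9.2/6.2 = 1.48387
P₀ = (1-ρ)/(1-ρ^(K+1)) = (1-1.48387)/(1-1.48387^5) = -0.4839/-6.1941 = 0.07812
P_K = P₀×ρ^K = 0.07812 × 1.48387^4 = 0.07812 × 4.8482 = 0.3787
L = ρ[1 - (K+1)ρ^K + Kρ^(K+1)] / [(1-ρ)(1-ρ^(K+1))]
L = 1.48387 × (1 - 5×4.848232 + 4×7.194146) / ((1 - 1.48387) × (1 - 7.194146)) = 2.7405 passengers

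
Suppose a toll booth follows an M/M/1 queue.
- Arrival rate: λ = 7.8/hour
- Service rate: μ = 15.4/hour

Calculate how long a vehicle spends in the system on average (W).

First, compute utilization: ρ = λ/μ = 7.8/15.4 = 0.5065
For M/M/1: W = 1/(μ-λ)
W = 1/(15.4-7.8) = 1/7.60
W = 0.1316 hours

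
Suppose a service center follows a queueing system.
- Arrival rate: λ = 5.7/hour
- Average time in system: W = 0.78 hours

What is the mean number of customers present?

Little's Law: L = λW
L = 5.7 × 0.78 = 4.4460 customers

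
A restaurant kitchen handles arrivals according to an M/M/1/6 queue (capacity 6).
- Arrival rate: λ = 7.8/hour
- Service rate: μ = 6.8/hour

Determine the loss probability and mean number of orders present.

ρ = λ/μ = 7.8/6.8 = 1.14706
P₀ = (1-ρ)/(1-ρ^(K+1)) = (1-1.14706)/(1-1.14706^7) = -0.14706/-1.6128 = 0.09118
P_K = P₀×ρ^K = 0.09118 × 1.14706^6 = 0.09118 × 2.2778 = 0.2077
Blocking probability P_6 = 0.2077 (20.77%)
L = ρ[1 - (K+1)ρ^K + Kρ^(K+1)] / [(1-ρ)(1-ρ^(K+1))]
L = 1.14706 × (1 - 7×2.277806 + 6×2.612781) / ((1 - 1.14706) × (1 - 2.612781)) = 3.5404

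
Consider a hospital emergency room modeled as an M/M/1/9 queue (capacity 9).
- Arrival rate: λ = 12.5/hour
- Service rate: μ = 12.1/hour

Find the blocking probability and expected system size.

ρ = λ/μ = 12.5/12.1 = 1.033058
P₀ = (1-ρ)/(1-ρ^(K+1)) = (1-1.033058)/(1-1.033058^10) = -0.033058/-0.38435 = 0.08601
P_K = P₀×ρ^K = 0.08601 × 1.033058^9 = 0.08601 × 1.3401 = 0.1153
Blocking probability P_9 = 0.1153 (11.53%)
L = ρ[1 - (K+1)ρ^K + Kρ^(K+1)] / [(1-ρ)(1-ρ^(K+1))]
L = 1.033058 × (1 - 10×1.34005415 + 9×1.38435366) / ((1 - 1.033058) × (1 - 1.38435366)) = 4.7678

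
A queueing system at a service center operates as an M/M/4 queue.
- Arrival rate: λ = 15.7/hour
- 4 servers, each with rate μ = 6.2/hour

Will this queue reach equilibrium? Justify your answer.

Stability requires ρ = λ/(cμ) < 1
ρ = 15.7/(4 × 6.2) = 15.7/24.80 = 0.6331
Since 0.6331 < 1, the system is STABLE.
The servers are busy 63.31% of the time.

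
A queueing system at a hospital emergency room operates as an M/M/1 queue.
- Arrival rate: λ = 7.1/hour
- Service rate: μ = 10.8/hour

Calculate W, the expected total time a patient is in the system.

First, compute utilization: ρ = λ/μ = 7.1/10.8 = 0.6574
For M/M/1: W = 1/(μ-λ)
W = 1/(10.8-7.1) = 1/3.70
W = 0.2703 hours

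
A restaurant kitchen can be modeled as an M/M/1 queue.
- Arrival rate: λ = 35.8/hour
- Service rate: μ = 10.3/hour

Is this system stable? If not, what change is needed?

Stability requires ρ = λ/(cμ) < 1
ρ = 35.8/(1 × 10.3) = 35.8/10.30 = 3.4757
Since 3.4757 ≥ 1, the system is UNSTABLE.
Queue grows without bound. Need μ > λ = 35.8.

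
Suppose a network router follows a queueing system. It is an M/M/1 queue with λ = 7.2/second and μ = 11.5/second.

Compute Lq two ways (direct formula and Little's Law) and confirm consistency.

Method 1 (direct): Lq = λ²/(μ(μ-λ)) = 51.84/(11.5 × 4.30) = 1.0483

Method 2 (Little's Law):
W = 1/(μ-λ) = 1/4.30 = 0.2326
Wq = W - 1/μ = 0.2326 - 0.08696 = 0.1456
Lq = λWq = 7.2 × 0.1456 = 1.0483 ✔ (matches Method 1)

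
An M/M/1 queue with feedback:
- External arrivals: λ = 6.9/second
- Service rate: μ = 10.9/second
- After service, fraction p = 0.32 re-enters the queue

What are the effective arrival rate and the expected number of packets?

Effective arrival rate: λ_eff = λ/(1-p) = 6.9/(1-0.32) = 6.9/0.68 = 10.14706
ρ = λ_eff/μ = 10.14706/10.9 = 0.930923
L = ρ/(1-ρ) = 0.930923/(1-0.930923) = 13.4766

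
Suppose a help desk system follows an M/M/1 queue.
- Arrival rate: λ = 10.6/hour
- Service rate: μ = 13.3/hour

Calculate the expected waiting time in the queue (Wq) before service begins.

First, compute utilization: ρ = λ/μ = 10.6/13.3 = 0.7970
For M/M/1: Wq = λ/(μ(μ-λ))
Wq = 10.6/(13.3 × (13.3-10.6))
Wq = 10.6/(13.3 × 2.70)
Wq = 0.2952 hours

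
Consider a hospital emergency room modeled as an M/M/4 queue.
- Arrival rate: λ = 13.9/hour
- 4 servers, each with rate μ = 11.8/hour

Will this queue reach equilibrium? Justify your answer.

Stability requires ρ = λ/(cμ) < 1
ρ = 13.9/(4 × 11.8) = 13.9/47.20 = 0.2945
Since 0.2945 < 1, the system is STABLE.
The servers are busy 29.45% of the time.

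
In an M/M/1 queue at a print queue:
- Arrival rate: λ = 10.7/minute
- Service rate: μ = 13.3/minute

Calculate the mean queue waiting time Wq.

First, compute utilization: ρ = λ/μ = 10.7/13.3 = 0.8045
For M/M/1: Wq = λ/(μ(μ-λ))
Wq = 10.7/(13.3 × (13.3-10.7))
Wq = 10.7/(13.3 × 2.60)
Wq = 0.3094 minutes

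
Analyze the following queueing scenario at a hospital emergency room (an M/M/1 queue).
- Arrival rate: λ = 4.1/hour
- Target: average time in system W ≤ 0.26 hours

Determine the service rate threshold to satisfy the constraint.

For M/M/1: W = 1/(μ-λ)
Need W ≤ 0.26, so 1/(μ-λ) ≤ 0.26
μ - λ ≥ 1/0.26 = 3.8462
μ ≥ 4.1 + 3.8462 = 7.9462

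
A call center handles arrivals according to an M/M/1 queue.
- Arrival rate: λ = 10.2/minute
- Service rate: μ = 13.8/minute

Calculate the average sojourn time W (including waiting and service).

First, compute utilization: ρ = λ/μ = 10.2/13.8 = 0.7391
For M/M/1: W = 1/(μ-λ)
W = 1/(13.8-10.2) = 1/3.60
W = 0.2778 minutes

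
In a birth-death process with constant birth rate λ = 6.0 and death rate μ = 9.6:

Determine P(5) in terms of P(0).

For constant rates: P(n)/P(0) = (λ/μ)^n
P(5)/P(0) = (6.0/9.6)^5 = 0.6250^5 = 0.09537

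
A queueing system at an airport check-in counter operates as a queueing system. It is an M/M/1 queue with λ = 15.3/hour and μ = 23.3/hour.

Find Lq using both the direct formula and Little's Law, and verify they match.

Method 1 (direct): Lq = λ²/(μ(μ-λ)) = 234.09/(23.3 × 8.00) = 1.2558

Method 2 (Little's Law):
W = 1/(μ-λ) = 1/8.00 = 0.1250
Wq = W - 1/μ = 0.1250 - 0.04292 = 0.08208
Lq = λWq = 15.3 × 0.08208 = 1.2558 ✔ (matches Method 1)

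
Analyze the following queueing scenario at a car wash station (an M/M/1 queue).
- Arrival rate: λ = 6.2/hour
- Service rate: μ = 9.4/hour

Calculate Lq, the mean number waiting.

ρ = λ/μ = 6.2/9.4 = 0.6596
For M/M/1: Lq = λ²/(μ(μ-λ))
Lq = 38.44/(9.4 × 3.20)
Lq = 1.2779 cars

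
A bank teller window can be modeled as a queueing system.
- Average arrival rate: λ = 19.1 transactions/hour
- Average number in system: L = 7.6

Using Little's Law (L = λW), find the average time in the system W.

Little's Law: L = λW, so W = L/λ
W = 7.6/19.1 = 0.3979 hours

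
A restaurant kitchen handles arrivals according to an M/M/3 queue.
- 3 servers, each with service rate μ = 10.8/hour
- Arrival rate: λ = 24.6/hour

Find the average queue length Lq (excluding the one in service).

Traffic intensity: ρ = λ/(cμ) = 24.6/(3×10.8) = 0.7593
Since ρ = 0.7593 < 1, system is stable.
Offered load a = λ/μ = cρ = 24.6/10.8 = 2.2778
P₀ = [ Σₙ₌₀^2 aⁿ/n! + a^3/(3!(1-ρ)) ]⁻¹
Σ = a^0/0! + a^1/1! + a^2/2! = 1.0000 + 2.2778 + 2.5941 = 5.8719
a^3/(3!(1-ρ)) = 11.8177/(6 × 0.24074) = 8.1815
P₀ = 1/(5.8719 + 8.1815) = 0.07116
Lq = P₀·a^3·ρ / (3!(1-ρ)²) = 0.07116 × 11.8177 × 0.7593 / (6 × 0.05796) = 1.8361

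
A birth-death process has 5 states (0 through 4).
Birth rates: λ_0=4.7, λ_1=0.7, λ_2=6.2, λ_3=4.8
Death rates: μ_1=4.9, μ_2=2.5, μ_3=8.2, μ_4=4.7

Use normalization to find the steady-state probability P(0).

Ratios P(n)/P(0) = (λ₀···λₙ₋₁)/(μ₁···μₙ):
P(1)/P(0) = (4.7)/(4.9) = 0.95918
P(2)/P(0) = (4.7×0.7)/(4.9×2.5) = 0.26857
P(3)/P(0) = (4.7×0.7×6.2)/(4.9×2.5×8.2) = 0.20307
P(4)/P(0) = (4.7×0.7×6.2×4.8)/(4.9×2.5×8.2×4.7) = 0.20739

Normalization: ∑ P(n) = 1
P(0) × (1.0000 + 0.95918 + 0.26857 + 0.20307 + 0.20739) = 1
P(0) × 2.6382 = 1
P(0) = 1/2.6382 = 0.3790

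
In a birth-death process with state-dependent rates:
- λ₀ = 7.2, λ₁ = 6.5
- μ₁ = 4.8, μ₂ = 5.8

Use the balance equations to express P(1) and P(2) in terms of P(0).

Balance equations:
State 0: λ₀P₀ = μ₁P₁ → P₁ = (λ₀/μ₁)P₀ = (7.2/4.8)P₀ = 1.5000P₀
State 1: P₂ = (λ₀λ₁)/(μ₁μ₂)P₀ = (7.2×6.5)/(4.8×5.8)P₀ = 1.6810P₀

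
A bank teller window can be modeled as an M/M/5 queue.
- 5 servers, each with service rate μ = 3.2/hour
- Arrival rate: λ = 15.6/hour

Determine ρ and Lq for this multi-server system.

Traffic intensity: ρ = λ/(cμ) = 15.6/(5×3.2) = 0.9750
Since ρ = 0.9750 < 1, system is stable.
Offered load a = λ/μ = cρ = 15.6/3.2 = 4.8750
P₀ = [ Σₙ₌₀^4 aⁿ/n! + a^5/(5!(1-ρ)) ]⁻¹
Σ = a^0/0! + a^1/1! + a^2/2! + a^3/3! + a^4/4! = 1.0000 + 4.8750 + 11.8828 + 19.3096 + 23.5335 = 60.6009
a^5/(5!(1-ρ)) = 2753.4240/(120 × 0.02500) = 917.8080
P₀ = 1/(60.6009 + 917.8080) = 0.001022
Lq = P₀·a^5·ρ / (5!(1-ρ)²) = 0.001022068 × 2753.4240 × 0.9750000 / (120 × 0.0006250000) = 36.5844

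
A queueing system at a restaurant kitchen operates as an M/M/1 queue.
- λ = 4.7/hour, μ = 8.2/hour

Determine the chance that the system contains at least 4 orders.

ρ = λ/μ = 4.7/8.2 = 0.57317
P(N ≥ n) = ρⁿ
P(N ≥ 4) = 0.57317^4
P(N ≥ 4) = 0.1079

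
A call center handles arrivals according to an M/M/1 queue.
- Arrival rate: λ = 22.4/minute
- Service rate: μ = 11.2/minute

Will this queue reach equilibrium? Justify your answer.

Stability requires ρ = λ/(cμ) < 1
ρ = 22.4/(1 × 11.2) = 22.4/11.20 = 2.0000
Since 2.0000 ≥ 1, the system is UNSTABLE.
Queue grows without bound. Need μ > λ = 22.4.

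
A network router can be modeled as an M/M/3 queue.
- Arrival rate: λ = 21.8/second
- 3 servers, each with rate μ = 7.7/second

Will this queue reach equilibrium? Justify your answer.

Stability requires ρ = λ/(cμ) < 1
ρ = 21.8/(3 × 7.7) = 21.8/23.10 = 0.9437
Since 0.9437 < 1, the system is STABLE.
The servers are busy 94.37% of the time.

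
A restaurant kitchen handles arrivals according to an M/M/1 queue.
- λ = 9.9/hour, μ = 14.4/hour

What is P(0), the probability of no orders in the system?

ρ = λ/μ = 9.9/14.4 = 0.6875
P(0) = 1 - ρ = 1 - 0.6875 = 0.3125
The server is idle 31.25% of the time.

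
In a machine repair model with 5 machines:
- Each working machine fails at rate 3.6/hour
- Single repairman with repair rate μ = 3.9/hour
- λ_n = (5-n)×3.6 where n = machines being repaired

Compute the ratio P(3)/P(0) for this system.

P(3)/P(0) = ∏_{i=0}^{3-1} λ_i/μ_{i+1}
= (5-0)×3.6/3.9 × (5-1)×3.6/3.9 × (5-2)×3.6/3.9
= 47.1916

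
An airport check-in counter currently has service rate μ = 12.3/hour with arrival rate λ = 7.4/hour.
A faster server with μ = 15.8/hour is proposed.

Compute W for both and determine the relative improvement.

System 1: ρ₁ = 7.4/12.3 = 0.6016, W₁ = 1/(12.3-7.4) = 0.20408
System 2: ρ₂ = 7.4/15.8 = 0.4684, W₂ = 1/(15.8-7.4) = 0.11905
Improvement: (W₁-W₂)/W₁ = (0.20408-0.11905)/0.20408 = 41.67%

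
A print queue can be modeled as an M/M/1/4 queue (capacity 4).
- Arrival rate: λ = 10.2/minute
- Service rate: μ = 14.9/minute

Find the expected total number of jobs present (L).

ρ = λ/μ = 10.2/14.9 = 0.684564
P₀ = (1-ρ)/(1-ρ^(K+1)) = (1-0.684564)/(1-0.684564^5) = 0.3154/0.8497 = 0.3712
P_K = P₀×ρ^K = 0.37125 × 0.684564^4 = 0.37125 × 0.21961 = 0.08153
L = ρ[1 - (K+1)ρ^K + Kρ^(K+1)] / [(1-ρ)(1-ρ^(K+1))]
L = 0.684564 × (1 - 5×0.219612 + 4×0.150339) / ((1 - 0.684564) × (1 - 0.150339)) = 1.2855 jobs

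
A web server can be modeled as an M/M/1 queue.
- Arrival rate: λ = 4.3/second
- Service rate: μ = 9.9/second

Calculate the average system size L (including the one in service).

ρ = λ/μ = 4.3/9.9 = 0.4343
For M/M/1: L = λ/(μ-λ)
L = 4.3/(9.9-4.3) = 4.3/5.60
L = 0.7679 requests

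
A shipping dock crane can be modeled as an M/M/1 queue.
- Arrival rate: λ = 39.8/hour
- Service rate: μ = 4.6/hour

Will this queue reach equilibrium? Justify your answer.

Stability requires ρ = λ/(cμ) < 1
ρ = 39.8/(1 × 4.6) = 39.8/4.60 = 8.6522
Since 8.6522 ≥ 1, the system is UNSTABLE.
Queue grows without bound. Need μ > λ = 39.8.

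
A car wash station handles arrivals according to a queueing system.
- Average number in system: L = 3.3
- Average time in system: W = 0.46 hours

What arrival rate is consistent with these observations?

Little's Law: L = λW, so λ = L/W
λ = 3.3/0.46 = 7.1739 cars/hour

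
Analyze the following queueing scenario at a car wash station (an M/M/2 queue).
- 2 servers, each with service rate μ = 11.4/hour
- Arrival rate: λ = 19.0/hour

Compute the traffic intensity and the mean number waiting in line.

Traffic intensity: ρ = λ/(cμ) = 19.0/(2×11.4) = 0.8333
Since ρ = 0.8333 < 1, system is stable.
Offered load a = λ/μ = cρ = 19.0/11.4 = 1.6667
P₀ = [ Σₙ₌₀^1 aⁿ/n! + a^2/(2!(1-ρ)) ]⁻¹
Σ = a^0/0! + a^1/1! = 1.0000 + 1.6667 = 2.6667
a^2/(2!(1-ρ)) = 2.77778/(2 × 0.166667) = 8.3333
P₀ = 1/(2.6667 + 8.3333) = 0.09091
Lq = P₀·a^2·ρ / (2!(1-ρ)²) = 0.090909 × 2.7778 × 0.83333 / (2 × 0.027778) = 3.7879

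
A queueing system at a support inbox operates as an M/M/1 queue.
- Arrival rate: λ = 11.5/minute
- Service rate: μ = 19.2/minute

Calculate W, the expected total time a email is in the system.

First, compute utilization: ρ = λ/μ = 11.5/19.2 = 0.5990
For M/M/1: W = 1/(μ-λ)
W = 1/(19.2-11.5) = 1/7.70
W = 0.1299 minutes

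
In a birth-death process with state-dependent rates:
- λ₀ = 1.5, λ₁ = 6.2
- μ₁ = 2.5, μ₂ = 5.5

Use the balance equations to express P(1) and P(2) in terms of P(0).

Balance equations:
State 0: λ₀P₀ = μ₁P₁ → P₁ = (λ₀/μ₁)P₀ = (1.5/2.5)P₀ = 0.6000P₀
State 1: P₂ = (λ₀λ₁)/(μ₁μ₂)P₀ = (1.5×6.2)/(2.5×5.5)P₀ = 0.6764P₀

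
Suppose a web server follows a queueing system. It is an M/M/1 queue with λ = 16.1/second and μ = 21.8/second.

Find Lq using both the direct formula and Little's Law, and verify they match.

Method 1 (direct): Lq = λ²/(μ(μ-λ)) = 259.21/(21.8 × 5.70) = 2.0860

Method 2 (Little's Law):
W = 1/(μ-λ) = 1/5.70 = 0.175439
Wq = W - 1/μ = 0.175439 - 0.0458716 = 0.129567
Lq = λWq = 16.1 × 0.129567 = 2.0860 ✔ (matches Method 1)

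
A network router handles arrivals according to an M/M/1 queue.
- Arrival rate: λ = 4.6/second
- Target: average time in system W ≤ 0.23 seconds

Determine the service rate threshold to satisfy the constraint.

For M/M/1: W = 1/(μ-λ)
Need W ≤ 0.23, so 1/(μ-λ) ≤ 0.23
μ - λ ≥ 1/0.23 = 4.3478
μ ≥ 4.6 + 4.3478 = 8.9478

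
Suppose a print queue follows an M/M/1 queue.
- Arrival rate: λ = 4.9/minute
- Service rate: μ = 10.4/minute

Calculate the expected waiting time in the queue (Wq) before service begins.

First, compute utilization: ρ = λ/μ = 4.9/10.4 = 0.4712
For M/M/1: Wq = λ/(μ(μ-λ))
Wq = 4.9/(10.4 × (10.4-4.9))
Wq = 4.9/(10.4 × 5.50)
Wq = 0.08566 minutes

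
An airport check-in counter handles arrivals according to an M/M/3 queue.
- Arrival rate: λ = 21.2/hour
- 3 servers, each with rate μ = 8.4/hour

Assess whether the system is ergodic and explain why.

Stability requires ρ = λ/(cμ) < 1
ρ = 21.2/(3 × 8.4) = 21.2/25.20 = 0.8413
Since 0.8413 < 1, the system is STABLE.
The servers are busy 84.13% of the time.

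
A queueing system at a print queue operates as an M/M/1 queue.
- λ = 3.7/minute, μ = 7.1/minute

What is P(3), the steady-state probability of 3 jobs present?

ρ = λ/μ = 3.7/7.1 = 0.5211
P(n) = (1-ρ)ρⁿ
P(3) = (1-0.5211) × 0.5211^3
P(3) = 0.478900 × 0.141502
P(3) = 0.06777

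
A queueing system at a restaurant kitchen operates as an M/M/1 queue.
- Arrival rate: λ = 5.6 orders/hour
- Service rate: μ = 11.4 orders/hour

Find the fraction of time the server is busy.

Server utilization: ρ = λ/μ
ρ = 5.6/11.4 = 0.4912
The server is busy 49.12% of the time.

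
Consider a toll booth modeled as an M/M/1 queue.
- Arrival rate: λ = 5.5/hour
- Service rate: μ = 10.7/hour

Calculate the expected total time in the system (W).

First, compute utilization: ρ = λ/μ = 5.5/10.7 = 0.5140
For M/M/1: W = 1/(μ-λ)
W = 1/(10.7-5.5) = 1/5.20
W = 0.1923 hours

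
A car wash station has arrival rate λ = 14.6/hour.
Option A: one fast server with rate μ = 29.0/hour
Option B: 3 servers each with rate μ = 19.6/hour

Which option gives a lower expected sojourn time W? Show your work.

Option A: single server μ = 29.0 (M/M/1)
  ρ_A = 14.6/29.0 = 0.5034
  W_A = 1/(μ-λ) = 1/(29.0-14.6) = 1/14.40 = 0.06944

Option B: 3 servers μ = 19.6 (M/M/3)
  ρ_B = λ/(cμ) = 14.6/(3×19.6) = 0.2483
  Offered load a = λ/μ = cρ = 14.6/19.6 = 0.7449
  P₀ = [ Σₙ₌₀^2 aⁿ/n! + a^3/(3!(1-ρ)) ]⁻¹
  Σ = a^0/0! + a^1/1! + a^2/2! = 1.0000 + 0.7449 + 0.2774 = 2.0223
  a^3/(3!(1-ρ)) = 0.4133/(6 × 0.7517) = 0.09164
  P₀ = 1/(2.0223 + 0.091642) = 0.4730
  Lq = P₀·a^3·ρ / (3!(1-ρ)²) = 0.4730 × 0.4133 × 0.2483 / (6 × 0.5651) = 0.01432
  Wq_B = Lq/λ = 0.01432/14.6 = 0.0009808
  W_B = Wq_B + 1/μ = 0.0009808 + 0.05102 = 0.05200

Since W_B = 0.05200 < W_A = 0.06944, Option B (multiple servers) has the shorter time in system.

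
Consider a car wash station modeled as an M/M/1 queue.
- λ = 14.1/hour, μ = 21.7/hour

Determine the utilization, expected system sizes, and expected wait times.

Step 1: ρ = λ/μ = 14.1/21.7 = 0.6498
Step 2: L = λ/(μ-λ) = 14.1/7.60 = 1.8553
Step 3: Lq = λ²/(μ(μ-λ)) = 198.81/(21.7×7.60) = 1.2055
Step 4: W = 1/(μ-λ) = 1/7.60 = 0.13158
Step 5: Wq = λ/(μ(μ-λ)) = 14.1/(21.7×7.60) = 0.08550
Step 6: P(0) = 1-ρ = 0.3502
Verify: L = λW = 14.1×0.13158 = 1.8553 ✔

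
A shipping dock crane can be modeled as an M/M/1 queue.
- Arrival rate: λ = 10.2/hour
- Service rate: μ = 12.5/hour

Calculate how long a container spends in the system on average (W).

First, compute utilization: ρ = λ/μ = 10.2/12.5 = 0.8160
For M/M/1: W = 1/(μ-λ)
W = 1/(12.5-10.2) = 1/2.30
W = 0.4348 hours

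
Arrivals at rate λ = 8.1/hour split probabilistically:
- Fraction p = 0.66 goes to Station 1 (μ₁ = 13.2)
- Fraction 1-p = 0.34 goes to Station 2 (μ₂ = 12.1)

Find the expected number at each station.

Effective rates: λ₁ = 8.1×0.66 = 5.346, λ₂ = 8.1×0.34 = 2.754
Station 1: ρ₁ = 5.346/13.2 = 0.4050, L₁ = ρ₁/(1-ρ₁) = 0.4050/(1-0.4050) = 0.6807
Station 2: ρ₂ = 2.754/12.1 = 0.2276, L₂ = ρ₂/(1-ρ₂) = 0.2276/(1-0.2276) = 0.2947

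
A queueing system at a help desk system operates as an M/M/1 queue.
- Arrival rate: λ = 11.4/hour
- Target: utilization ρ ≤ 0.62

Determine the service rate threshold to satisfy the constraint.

ρ = λ/μ, so μ = λ/ρ
μ ≥ 11.4/0.62 = 18.3871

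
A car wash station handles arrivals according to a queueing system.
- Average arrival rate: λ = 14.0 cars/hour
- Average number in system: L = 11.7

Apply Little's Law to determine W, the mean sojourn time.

Little's Law: L = λW, so W = L/λ
W = 11.7/14.0 = 0.8357 hours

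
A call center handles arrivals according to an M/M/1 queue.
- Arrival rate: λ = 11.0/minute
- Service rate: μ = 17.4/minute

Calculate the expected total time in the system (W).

First, compute utilization: ρ = λ/μ = 11.0/17.4 = 0.6322
For M/M/1: W = 1/(μ-λ)
W = 1/(17.4-11.0) = 1/6.40
W = 0.1563 minutes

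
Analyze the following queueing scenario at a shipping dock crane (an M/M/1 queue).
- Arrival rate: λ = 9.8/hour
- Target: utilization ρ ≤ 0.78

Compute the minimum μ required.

ρ = λ/μ, so μ = λ/ρ
μ ≥ 9.8/0.78 = 12.5641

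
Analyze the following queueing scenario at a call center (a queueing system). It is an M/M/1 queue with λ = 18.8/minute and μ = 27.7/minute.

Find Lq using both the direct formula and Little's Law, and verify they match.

Method 1 (direct): Lq = λ²/(μ(μ-λ)) = 353.44/(27.7 × 8.90) = 1.4337

Method 2 (Little's Law):
W = 1/(μ-λ) = 1/8.90 = 0.11236
Wq = W - 1/μ = 0.11236 - 0.036101 = 0.07626
Lq = λWq = 18.8 × 0.07626 = 1.4337 ✔ (matches Method 1)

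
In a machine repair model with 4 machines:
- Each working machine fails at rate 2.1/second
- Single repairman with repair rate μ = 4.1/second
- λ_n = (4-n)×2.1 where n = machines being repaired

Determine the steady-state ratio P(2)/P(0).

P(2)/P(0) = ∏_{i=0}^{2-1} λ_i/μ_{i+1}
= (4-0)×2.1/4.1 × (4-1)×2.1/4.1
= 3.1481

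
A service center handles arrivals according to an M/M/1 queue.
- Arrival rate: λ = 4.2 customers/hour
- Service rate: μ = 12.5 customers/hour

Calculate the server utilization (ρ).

Server utilization: ρ = λ/μ
ρ = 4.2/12.5 = 0.3360
The server is busy 33.60% of the time.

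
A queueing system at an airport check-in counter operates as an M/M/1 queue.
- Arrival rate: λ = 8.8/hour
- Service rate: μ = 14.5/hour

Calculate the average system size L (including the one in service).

ρ = λ/μ = 8.8/14.5 = 0.6069
For M/M/1: L = λ/(μ-λ)
L = 8.8/(14.5-8.8) = 8.8/5.70
L = 1.5439 passengers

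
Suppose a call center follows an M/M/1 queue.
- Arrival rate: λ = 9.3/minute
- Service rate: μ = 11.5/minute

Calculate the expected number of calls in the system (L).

ρ = λ/μ = 9.3/11.5 = 0.8087
For M/M/1: L = λ/(μ-λ)
L = 9.3/(11.5-9.3) = 9.3/2.20
L = 4.2273 calls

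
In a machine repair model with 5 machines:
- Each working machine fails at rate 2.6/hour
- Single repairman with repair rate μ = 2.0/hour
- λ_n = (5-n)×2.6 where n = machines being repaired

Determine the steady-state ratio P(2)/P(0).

P(2)/P(0) = ∏_{i=0}^{2-1} λ_i/μ_{i+1}
= (5-0)×2.6/2.0 × (5-1)×2.6/2.0
= 33.8000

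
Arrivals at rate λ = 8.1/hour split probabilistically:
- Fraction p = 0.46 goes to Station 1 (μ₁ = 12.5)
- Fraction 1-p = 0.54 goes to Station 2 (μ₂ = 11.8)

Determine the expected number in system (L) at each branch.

Effective rates: λ₁ = 8.1×0.46 = 3.726, λ₂ = 8.1×0.54 = 4.374
Station 1: ρ₁ = 3.726/12.5 = 0.2981, L₁ = ρ₁/(1-ρ₁) = 0.2981/(1-0.2981) = 0.4247
Station 2: ρ₂ = 4.374/11.8 = 0.37068, L₂ = ρ₂/(1-ρ₂) = 0.37068/(1-0.37068) = 0.5890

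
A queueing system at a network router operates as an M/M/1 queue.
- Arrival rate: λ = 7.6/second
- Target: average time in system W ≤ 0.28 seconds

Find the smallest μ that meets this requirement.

For M/M/1: W = 1/(μ-λ)
Need W ≤ 0.28, so 1/(μ-λ) ≤ 0.28
μ - λ ≥ 1/0.28 = 3.5714
μ ≥ 7.6 + 3.5714 = 11.1714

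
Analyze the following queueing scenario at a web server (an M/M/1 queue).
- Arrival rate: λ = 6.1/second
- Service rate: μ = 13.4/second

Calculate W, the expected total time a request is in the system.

First, compute utilization: ρ = λ/μ = 6.1/13.4 = 0.4552
For M/M/1: W = 1/(μ-λ)
W = 1/(13.4-6.1) = 1/7.30
W = 0.1370 seconds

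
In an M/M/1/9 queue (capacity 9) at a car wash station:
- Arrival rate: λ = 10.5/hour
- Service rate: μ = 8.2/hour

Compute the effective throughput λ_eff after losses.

ρ = λ/μ = 10.5/8.2 = 1.2805
P₀ = (1-ρ)/(1-ρ^(K+1)) = (1-1.2805)/(1-1.2805^10) = -0.2805/-10.8521 = 0.02585
P_K = P₀×ρ^K = 0.025847 × 1.2805^9 = 0.025847 × 9.2558 = 0.2392
λ_eff = λ(1-P_K) = 10.5 × (1 - 0.239235) = 10.5 × 0.760765 = 7.9880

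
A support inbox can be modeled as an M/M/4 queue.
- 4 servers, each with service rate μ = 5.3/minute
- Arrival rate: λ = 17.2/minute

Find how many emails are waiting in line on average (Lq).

Traffic intensity: ρ = λ/(cμ) = 17.2/(4×5.3) = 0.8113
Since ρ = 0.8113 < 1, system is stable.
Offered load a = λ/μ = cρ = 17.2/5.3 = 3.2453
P₀ = [ Σₙ₌₀^3 aⁿ/n! + a^4/(4!(1-ρ)) ]⁻¹
Σ = a^0/0! + a^1/1! + a^2/2! + a^3/3! = 1.0000 + 3.2453 + 5.2659 + 5.6965 = 15.2077
a^4/(4!(1-ρ)) = 110.9201/(24 × 0.188679) = 24.4949
P₀ = 1/(15.2077 + 24.4949) = 0.02519
Lq = P₀·a^4·ρ / (4!(1-ρ)²) = 0.025187 × 110.9201 × 0.81132 / (24 × 0.035600) = 2.6529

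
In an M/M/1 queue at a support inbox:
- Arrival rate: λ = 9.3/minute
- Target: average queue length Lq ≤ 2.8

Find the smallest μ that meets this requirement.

For M/M/1: Lq = λ²/(μ(μ-λ))
Need Lq ≤ 2.8, i.e. μ(μ-λ) ≥ λ²/2.8
μ² - 9.3μ - 86.49/2.8 ≥ 0  →  μ² - 9.3μ - 30.889286 ≥ 0
Quadratic formula (positive root): μ = [λ + √(λ² + 4×30.889286)]/2
Discriminant: 86.49 + 4×30.889286 = 210.0471, √210.0471 = 14.4930
μ ≥ (9.3 + 14.4930)/2 = 11.8965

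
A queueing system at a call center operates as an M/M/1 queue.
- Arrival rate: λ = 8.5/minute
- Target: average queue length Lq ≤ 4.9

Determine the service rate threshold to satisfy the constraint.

For M/M/1: Lq = λ²/(μ(μ-λ))
Need Lq ≤ 4.9, i.e. μ(μ-λ) ≥ λ²/4.9
μ² - 8.5μ - 72.25/4.9 ≥ 0  →  μ² - 8.5μ - 14.7449 ≥ 0
Quadratic formula (positive root): μ = [λ + √(λ² + 4×14.7449)]/2
Discriminant: 72.25 + 4×14.7449 = 131.2296, √131.2296 = 11.4555
μ ≥ (8.5 + 11.4555)/2 = 9.9778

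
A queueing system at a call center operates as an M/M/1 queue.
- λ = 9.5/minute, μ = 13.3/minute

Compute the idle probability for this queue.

ρ = λ/μ = 9.5/13.3 = 0.7143
P(0) = 1 - ρ = 1 - 0.7143 = 0.2857
The server is idle 28.57% of the time.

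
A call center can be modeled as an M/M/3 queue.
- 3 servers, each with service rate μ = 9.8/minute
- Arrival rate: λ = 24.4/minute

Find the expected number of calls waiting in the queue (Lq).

Traffic intensity: ρ = λ/(cμ) = 24.4/(3×9.8) = 0.8299
Since ρ = 0.8299 < 1, system is stable.
Offered load a = λ/μ = cρ = 24.4/9.8 = 2.4898
P₀ = [ Σₙ₌₀^2 aⁿ/n! + a^3/(3!(1-ρ)) ]⁻¹
Σ = a^0/0! + a^1/1! + a^2/2! = 1.0000 + 2.4898 + 3.0995 = 6.5893
a^3/(3!(1-ρ)) = 15.4345/(6 × 0.170068) = 15.1258
P₀ = 1/(6.5893 + 15.1258) = 0.04605
Lq = P₀·a^3·ρ / (3!(1-ρ)²) = 0.046051 × 15.4345 × 0.82993 / (6 × 0.028923) = 3.3992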